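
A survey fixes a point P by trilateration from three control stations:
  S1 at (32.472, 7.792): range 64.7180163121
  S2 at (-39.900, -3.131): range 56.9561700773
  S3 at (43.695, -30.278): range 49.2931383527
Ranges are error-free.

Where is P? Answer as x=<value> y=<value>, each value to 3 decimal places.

x=-2.881 y=-46.416

eq1: (x − 32.472)² + (y − 7.792)² = 64.7180163121²
eq2: (x + 39.900)² + (y + 3.131)² = 56.9561700773²
eq3: (x − 43.695)² + (y + 30.278)² = 49.2931383527²
eq2−eq3, eq2−eq1 (x²,y² cancel):
  167.190·x − 54.294·y = 2038.388969
  144.744·x + 21.846·y = -1431.083438
det = 167.190·21.846 − -54.294·144.744 = 11511.163476
x = (2038.388969·21.846 − -54.294·-1431.083438) / 11511.163476 = -2.881429
y = (167.190·-1431.083438 − 2038.388969·144.744) / 11511.163476 = -46.416456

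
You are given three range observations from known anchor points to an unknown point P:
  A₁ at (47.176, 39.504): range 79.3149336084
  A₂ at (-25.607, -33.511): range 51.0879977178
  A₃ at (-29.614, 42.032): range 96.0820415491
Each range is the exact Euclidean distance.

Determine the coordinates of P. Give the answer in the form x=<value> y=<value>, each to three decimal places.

x=25.378 y=-36.757

eq1: (x − 47.176)² + (y − 39.504)² = 79.3149336084²
eq2: (x + 25.607)² + (y + 33.511)² = 51.0879977178²
eq3: (x + 29.614)² + (y − 42.032)² = 96.0820415491²
eq2−eq1, eq2−eq3 (x²,y² cancel):
  145.566·x + 146.030·y = -1673.439760
  -8.014·x + 151.086·y = -5756.802747
det = 145.566·151.086 − 146.030·-8.014 = 23163.269096
x = (-1673.439760·151.086 − 146.030·-5756.802747) / 23163.269096 = 25.377790
y = (145.566·-5756.802747 − -1673.439760·-8.014) / 23163.269096 = -36.756716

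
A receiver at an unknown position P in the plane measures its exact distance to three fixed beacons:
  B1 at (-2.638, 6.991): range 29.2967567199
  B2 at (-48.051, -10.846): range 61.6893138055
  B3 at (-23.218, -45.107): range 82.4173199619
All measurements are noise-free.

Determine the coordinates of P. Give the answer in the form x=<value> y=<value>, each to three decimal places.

eq1: (x + 2.638)² + (y − 6.991)² = 29.2967567199²
eq2: (x + 48.051)² + (y + 10.846)² = 61.6893138055²
eq3: (x + 23.218)² + (y + 45.107)² = 82.4173199619²
eq1−eq2, eq1−eq3 (x²,y² cancel):
  -90.826·x − 35.674·y = -576.570291
  -41.160·x − 104.196·y = -3416.430827
det = -90.826·-104.196 − -35.674·-41.160 = 7995.364056
x = (-576.570291·-104.196 − -35.674·-3416.430827) / 7995.364056 = -7.729659
y = (-90.826·-3416.430827 − -576.570291·-41.160) / 7995.364056 = 35.841909

x=-7.730 y=35.842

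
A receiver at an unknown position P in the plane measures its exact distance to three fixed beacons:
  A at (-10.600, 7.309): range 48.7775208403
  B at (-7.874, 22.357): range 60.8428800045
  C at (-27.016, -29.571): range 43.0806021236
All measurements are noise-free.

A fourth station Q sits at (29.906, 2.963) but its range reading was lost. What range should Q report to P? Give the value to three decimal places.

39.222

eq1: (x + 10.600)² + (y − 7.309)² = 48.7775208403²
eq2: (x + 7.874)² + (y − 22.357)² = 60.8428800045²
eq3: (x + 27.016)² + (y + 29.571)² = 43.0806021236²
eq3−eq2, eq3−eq1 (x²,y² cancel):
  38.284·x + 103.856·y = -2888.390740
  32.832·x + 73.760·y = -1961.835076
det = 38.284·73.760 − 103.856·32.832 = -585.972352
x = (-2888.390740·73.760 − 103.856·-1961.835076) / -585.972352 = 15.869959
y = (38.284·-1961.835076 − -2888.390740·32.832) / -585.972352 = -33.661572
|P − Q| = √((15.869959 − 29.906)² + (-33.661572 − 2.963)²) = 39.222057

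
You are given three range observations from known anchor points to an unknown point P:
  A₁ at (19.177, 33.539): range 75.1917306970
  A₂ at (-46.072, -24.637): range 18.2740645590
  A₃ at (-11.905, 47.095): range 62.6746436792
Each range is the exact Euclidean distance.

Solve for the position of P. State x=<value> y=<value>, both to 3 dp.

eq1: (x − 19.177)² + (y − 33.539)² = 75.1917306970²
eq2: (x + 46.072)² + (y + 24.637)² = 18.2740645590²
eq3: (x + 11.905)² + (y − 47.095)² = 62.6746436792²
eq3−eq2, eq3−eq1 (x²,y² cancel):
  -68.334·x − 143.464·y = 3964.112428
  62.164·x − 27.112·y = -2592.731605
det = -68.334·-27.112 − -143.464·62.164 = 10770.967504
x = (3964.112428·-27.112 − -143.464·-2592.731605) / 10770.967504 = -44.512126
y = (-68.334·-2592.731605 − 3964.112428·62.164) / 10770.967504 = -6.429633

x=-44.512 y=-6.430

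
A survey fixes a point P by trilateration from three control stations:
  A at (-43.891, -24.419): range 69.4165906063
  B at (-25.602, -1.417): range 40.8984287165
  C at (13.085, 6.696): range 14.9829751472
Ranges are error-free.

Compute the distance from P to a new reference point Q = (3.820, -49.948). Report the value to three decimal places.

eq1: (x + 43.891)² + (y + 24.419)² = 69.4165906063²
eq2: (x + 25.602)² + (y + 1.417)² = 40.8984287165²
eq3: (x − 13.085)² + (y − 6.696)² = 14.9829751472²
eq3−eq1, eq3−eq2 (x²,y² cancel):
  -113.952·x − 62.230·y = -2287.519706
  -77.374·x − 16.226·y = -1006.775275
det = -113.952·-16.226 − -62.230·-77.374 = -2965.998868
x = (-2287.519706·-16.226 − -62.230·-1006.775275) / -2965.998868 = 8.609016
y = (-113.952·-1006.775275 − -2287.519706·-77.374) / -2965.998868 = 20.994780
|P − Q| = √((8.609016 − 3.820)² + (20.994780 − -49.948)²) = 71.104238

71.104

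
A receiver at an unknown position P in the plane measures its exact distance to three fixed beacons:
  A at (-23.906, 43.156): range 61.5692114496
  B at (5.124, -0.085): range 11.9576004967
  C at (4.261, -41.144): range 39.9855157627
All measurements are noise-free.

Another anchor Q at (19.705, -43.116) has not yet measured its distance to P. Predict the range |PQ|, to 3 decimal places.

40.092

eq1: (x + 23.906)² + (y − 43.156)² = 61.5692114496²
eq2: (x − 5.124)² + (y + 0.085)² = 11.9576004967²
eq3: (x − 4.261)² + (y + 41.144)² = 39.9855157627²
eq1−eq2, eq1−eq3 (x²,y² cancel):
  58.060·x − 86.482·y = 1240.109018
  56.334·x − 168.600·y = 1468.974013
det = 58.060·-168.600 − -86.482·56.334 = -4917.039012
x = (1240.109018·-168.600 − -86.482·1468.974013) / -4917.039012 = 16.685361
y = (58.060·1468.974013 − 1240.109018·56.334) / -4917.039012 = -3.137728
|P − Q| = √((16.685361 − 19.705)² + (-3.137728 − -43.116)²) = 40.092150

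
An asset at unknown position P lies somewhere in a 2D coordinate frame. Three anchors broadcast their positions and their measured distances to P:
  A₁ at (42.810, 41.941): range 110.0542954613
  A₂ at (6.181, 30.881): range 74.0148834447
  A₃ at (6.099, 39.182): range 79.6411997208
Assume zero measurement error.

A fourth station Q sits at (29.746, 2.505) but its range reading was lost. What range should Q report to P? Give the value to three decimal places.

eq1: (x − 42.810)² + (y − 41.941)² = 110.0542954613²
eq2: (x − 6.181)² + (y − 30.881)² = 74.0148834447²
eq3: (x − 6.099)² + (y − 39.182)² = 79.6411997208²
eq1−eq2, eq1−eq3 (x²,y² cancel):
  -73.258·x − 22.120·y = 4033.842319
  -73.422·x − 5.518·y = 3749.910601
det = -73.258·-5.518 − -22.120·-73.422 = -1219.856996
x = (4033.842319·-5.518 − -22.120·3749.910601) / -1219.856996 = -49.751144
y = (-73.258·3749.910601 − 4033.842319·-73.422) / -1219.856996 = -17.593718
|P − Q| = √((-49.751144 − 29.746)² + (-17.593718 − 2.505)²) = 81.998502

81.999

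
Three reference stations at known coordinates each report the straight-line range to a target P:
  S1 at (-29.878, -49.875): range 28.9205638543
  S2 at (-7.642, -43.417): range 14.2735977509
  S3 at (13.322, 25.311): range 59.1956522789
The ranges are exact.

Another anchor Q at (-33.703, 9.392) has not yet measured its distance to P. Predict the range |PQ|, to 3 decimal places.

eq1: (x + 29.878)² + (y + 49.875)² = 28.9205638543²
eq2: (x + 7.642)² + (y + 43.417)² = 14.2735977509²
eq3: (x − 13.322)² + (y − 25.311)² = 59.1956522789²
eq1−eq3, eq1−eq2 (x²,y² cancel):
  86.400·x + 150.372·y = -5229.814339
  44.472·x + 12.916·y = -804.111035
det = 86.400·12.916 − 150.372·44.472 = -5571.401184
x = (-5229.814339·12.916 − 150.372·-804.111035) / -5571.401184 = -9.578830
y = (86.400·-804.111035 − -5229.814339·44.472) / -5571.401184 = -29.275420
|P − Q| = √((-9.578830 − -33.703)² + (-29.275420 − 9.392)²) = 45.575706

45.576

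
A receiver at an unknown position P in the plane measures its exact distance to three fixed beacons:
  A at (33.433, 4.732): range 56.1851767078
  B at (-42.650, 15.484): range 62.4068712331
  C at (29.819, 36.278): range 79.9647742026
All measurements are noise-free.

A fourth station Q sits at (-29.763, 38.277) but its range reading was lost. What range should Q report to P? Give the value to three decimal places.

77.118

eq1: (x − 33.433)² + (y − 4.732)² = 56.1851767078²
eq2: (x + 42.650)² + (y − 15.484)² = 62.4068712331²
eq3: (x − 29.819)² + (y − 36.278)² = 79.9647742026²
eq2−eq1, eq2−eq3 (x²,y² cancel):
  152.166·x − 21.504·y = -180.775948
  144.938·x + 41.588·y = -2353.258247
det = 152.166·41.588 − -21.504·144.938 = 9445.026360
x = (-180.775948·41.588 − -21.504·-2353.258247) / 9445.026360 = -6.153776
y = (152.166·-2353.258247 − -180.775948·144.938) / 9445.026360 = -35.138556
|P − Q| = √((-6.153776 − -29.763)² + (-35.138556 − 38.277)²) = 77.118346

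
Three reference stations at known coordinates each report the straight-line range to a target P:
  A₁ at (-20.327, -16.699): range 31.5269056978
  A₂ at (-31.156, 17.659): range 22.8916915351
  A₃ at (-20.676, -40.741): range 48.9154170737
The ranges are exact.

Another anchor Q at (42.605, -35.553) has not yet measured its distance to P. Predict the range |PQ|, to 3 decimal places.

96.295

eq1: (x + 20.327)² + (y + 16.699)² = 31.5269056978²
eq2: (x + 31.156)² + (y − 17.659)² = 22.8916915351²
eq3: (x + 20.676)² + (y + 40.741)² = 48.9154170737²
eq2−eq3, eq2−eq1 (x²,y² cancel):
  20.960·x − 116.800·y = -1063.899046
  21.658·x − 68.716·y = -1060.409329
det = 20.960·-68.716 − -116.800·21.658 = 1089.367040
x = (-1063.899046·-68.716 − -116.800·-1060.409329) / 1089.367040 = -46.585697
y = (20.960·-1060.409329 − -1063.899046·21.658) / 1089.367040 = 0.748826
|P − Q| = √((-46.585697 − 42.605)² + (0.748826 − -35.553)²) = 96.295394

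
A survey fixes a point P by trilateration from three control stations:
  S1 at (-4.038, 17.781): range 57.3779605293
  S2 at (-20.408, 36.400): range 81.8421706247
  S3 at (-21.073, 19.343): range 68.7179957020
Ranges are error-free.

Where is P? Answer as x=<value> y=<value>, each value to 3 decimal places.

x=24.795 y=-31.827

eq1: (x + 4.038)² + (y − 17.781)² = 57.3779605293²
eq2: (x + 20.408)² + (y − 36.400)² = 81.8421706247²
eq3: (x + 21.073)² + (y − 19.343)² = 68.7179957020²
eq3−eq1, eq3−eq2 (x²,y² cancel):
  34.070·x − 3.124·y = 944.179006
  1.330·x + 34.114·y = -1052.754473
det = 34.070·34.114 − -3.124·1.330 = 1166.418900
x = (944.179006·34.114 − -3.124·-1052.754473) / 1166.418900 = 24.794624
y = (34.070·-1052.754473 − 944.179006·1.330) / 1166.418900 = -31.826562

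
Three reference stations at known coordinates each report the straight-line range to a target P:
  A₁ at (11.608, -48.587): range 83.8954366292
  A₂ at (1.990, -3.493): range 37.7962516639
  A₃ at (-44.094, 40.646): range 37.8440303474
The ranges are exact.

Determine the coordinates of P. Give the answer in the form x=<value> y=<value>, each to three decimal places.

eq1: (x − 11.608)² + (y + 48.587)² = 83.8954366292²
eq2: (x − 1.990)² + (y + 3.493)² = 37.7962516639²
eq3: (x + 44.094)² + (y − 40.646)² = 37.8440303474²
eq1−eq3, eq1−eq2 (x²,y² cancel):
  -111.404·x + 178.466·y = 6707.209573
  -19.236·x + 90.188·y = 3130.606563
det = -111.404·90.188 − 178.466·-19.236 = -6614.331976
x = (6707.209573·90.188 − 178.466·3130.606563) / -6614.331976 = -6.985284
y = (-111.404·3130.606563 − 6707.209573·-19.236) / -6614.331976 = 33.222132

x=-6.985 y=33.222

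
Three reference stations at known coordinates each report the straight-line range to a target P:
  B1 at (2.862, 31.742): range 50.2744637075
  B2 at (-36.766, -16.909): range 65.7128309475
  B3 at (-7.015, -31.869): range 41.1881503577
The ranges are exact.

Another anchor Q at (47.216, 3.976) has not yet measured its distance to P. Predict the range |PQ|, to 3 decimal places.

eq1: (x − 2.862)² + (y − 31.742)² = 50.2744637075²
eq2: (x + 36.766)² + (y + 16.909)² = 65.7128309475²
eq3: (x + 7.015)² + (y + 31.869)² = 41.1881503577²
eq2−eq1, eq2−eq3 (x²,y² cancel):
  79.256·x + 97.302·y = 1168.747021
  59.502·x − 29.920·y = 2048.902770
det = 79.256·-29.920 − 97.302·59.502 = -8161.003124
x = (1168.747021·-29.920 − 97.302·2048.902770) / -8161.003124 = 28.713535
y = (79.256·2048.902770 − 1168.747021·59.502) / -8161.003124 = -11.376672
|P − Q| = √((28.713535 − 47.216)² + (-11.376672 − 3.976)²) = 24.042582

24.043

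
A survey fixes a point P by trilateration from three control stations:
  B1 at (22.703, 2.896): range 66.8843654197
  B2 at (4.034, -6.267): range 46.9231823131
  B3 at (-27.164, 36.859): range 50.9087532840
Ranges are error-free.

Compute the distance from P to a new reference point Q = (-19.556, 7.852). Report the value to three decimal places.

30.179

eq1: (x − 22.703)² + (y − 2.896)² = 66.8843654197²
eq2: (x − 4.034)² + (y + 6.267)² = 46.9231823131²
eq3: (x + 27.164)² + (y − 36.859)² = 50.9087532840²
eq3−eq1, eq3−eq2 (x²,y² cancel):
  99.734·x − 67.926·y = -3454.472929
  62.396·x − 86.252·y = -1651.004209
det = 99.734·-86.252 − -67.926·62.396 = -4363.946272
x = (-3454.472929·-86.252 − -67.926·-1651.004209) / -4363.946272 = -42.578225
y = (99.734·-1651.004209 − -3454.472929·62.396) / -4363.946272 = -11.660098
|P − Q| = √((-42.578225 − -19.556)² + (-11.660098 − 7.852)²) = 30.178549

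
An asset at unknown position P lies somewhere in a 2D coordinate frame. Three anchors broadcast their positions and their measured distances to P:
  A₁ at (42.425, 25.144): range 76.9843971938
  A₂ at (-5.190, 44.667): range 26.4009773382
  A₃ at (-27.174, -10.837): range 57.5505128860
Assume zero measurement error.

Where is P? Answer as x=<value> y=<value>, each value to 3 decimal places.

eq1: (x − 42.425)² + (y − 25.144)² = 76.9843971938²
eq2: (x + 5.190)² + (y − 44.667)² = 26.4009773382²
eq3: (x + 27.174)² + (y + 10.837)² = 57.5505128860²
eq2−eq1, eq2−eq3 (x²,y² cancel):
  95.230·x − 39.046·y = -4819.561435
  -43.968·x − 111.008·y = -3781.260073
det = 95.230·-111.008 − -39.046·-43.968 = -12288.066368
x = (-4819.561435·-111.008 − -39.046·-3781.260073) / -12288.066368 = -31.523820
y = (95.230·-3781.260073 − -4819.561435·-43.968) / -12288.066368 = 46.548892

x=-31.524 y=46.549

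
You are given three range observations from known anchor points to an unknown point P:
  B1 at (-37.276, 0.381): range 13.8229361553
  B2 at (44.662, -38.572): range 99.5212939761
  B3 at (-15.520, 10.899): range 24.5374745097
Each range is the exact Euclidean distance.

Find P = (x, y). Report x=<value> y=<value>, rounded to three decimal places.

x=-39.866 y=13.959

eq1: (x + 37.276)² + (y − 0.381)² = 13.8229361553²
eq2: (x − 44.662)² + (y + 38.572)² = 99.5212939761²
eq3: (x + 15.520)² + (y − 10.899)² = 24.5374745097²
eq3−eq2, eq3−eq1 (x²,y² cancel):
  120.364·x − 98.942·y = -6179.565472
  -43.512·x − 21.036·y = 1441.000827
det = 120.364·-21.036 − -98.942·-43.512 = -6837.141408
x = (-6179.565472·-21.036 − -98.942·1441.000827) / -6837.141408 = -39.865907
y = (120.364·1441.000827 − -6179.565472·-43.512) / -6837.141408 = 13.959142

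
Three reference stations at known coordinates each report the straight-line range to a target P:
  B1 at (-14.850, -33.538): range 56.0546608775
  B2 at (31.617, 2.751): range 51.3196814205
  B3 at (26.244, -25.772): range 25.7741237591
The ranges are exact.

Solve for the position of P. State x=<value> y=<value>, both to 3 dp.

eq1: (x + 14.850)² + (y + 33.538)² = 56.0546608775²
eq2: (x − 31.617)² + (y − 2.751)² = 51.3196814205²
eq3: (x − 26.244)² + (y + 25.772)² = 25.7741237591²
eq1−eq3, eq1−eq2 (x²,y² cancel):
  82.188·x + 15.532·y = 2485.443127
  92.934·x + 72.578·y = 170.298051
det = 82.188·72.578 − 15.532·92.934 = 4521.589776
x = (2485.443127·72.578 − 15.532·170.298051) / 4521.589776 = 39.309940
y = (82.188·170.298051 − 2485.443127·92.934) / 4521.589776 = -47.988811

x=39.310 y=-47.989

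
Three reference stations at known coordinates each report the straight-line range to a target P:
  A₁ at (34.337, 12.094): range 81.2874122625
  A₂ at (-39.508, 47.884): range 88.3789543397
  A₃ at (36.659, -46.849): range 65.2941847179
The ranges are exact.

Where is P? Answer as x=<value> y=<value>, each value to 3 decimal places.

x=-28.251 y=-39.775

eq1: (x − 34.337)² + (y − 12.094)² = 81.2874122625²
eq2: (x + 39.508)² + (y − 47.884)² = 88.3789543397²
eq3: (x − 36.659)² + (y + 46.849)² = 65.2941847179²
eq3−eq1, eq3−eq2 (x²,y² cancel):
  -4.644·x + 117.886·y = -4557.729511
  -152.334·x + 189.466·y = -3232.460574
det = -4.644·189.466 − 117.886·-152.334 = 17078.165820
x = (-4557.729511·189.466 − 117.886·-3232.460574) / 17078.165820 = -28.250864
y = (-4.644·-3232.460574 − -4557.729511·-152.334) / 17078.165820 = -39.775092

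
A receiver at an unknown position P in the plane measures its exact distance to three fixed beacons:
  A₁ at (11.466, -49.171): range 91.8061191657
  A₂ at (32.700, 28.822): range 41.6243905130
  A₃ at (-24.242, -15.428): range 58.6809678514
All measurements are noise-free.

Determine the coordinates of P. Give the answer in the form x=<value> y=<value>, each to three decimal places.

x=-7.188 y=40.720

eq1: (x − 11.466)² + (y + 49.171)² = 91.8061191657²
eq2: (x − 32.700)² + (y − 28.822)² = 41.6243905130²
eq3: (x + 24.242)² + (y + 15.428)² = 58.6809678514²
eq2−eq1, eq2−eq3 (x²,y² cancel):
  -42.468·x − 155.986·y = -6046.514918
  -113.884·x − 88.500·y = -2785.166038
det = -42.468·-88.500 − -155.986·-113.884 = -14005.891624
x = (-6046.514918·-88.500 − -155.986·-2785.166038) / -14005.891624 = -7.187665
y = (-42.468·-2785.166038 − -6046.514918·-113.884) / -14005.891624 = 40.720069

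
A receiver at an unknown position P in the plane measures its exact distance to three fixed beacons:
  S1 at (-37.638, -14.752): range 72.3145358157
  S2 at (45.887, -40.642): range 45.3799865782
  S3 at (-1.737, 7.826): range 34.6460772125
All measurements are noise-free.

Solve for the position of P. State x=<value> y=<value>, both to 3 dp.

eq1: (x + 37.638)² + (y + 14.752)² = 72.3145358157²
eq2: (x − 45.887)² + (y + 40.642)² = 45.3799865782²
eq3: (x + 1.737)² + (y − 7.826)² = 34.6460772125²
eq1−eq2, eq1−eq3 (x²,y² cancel):
  167.050·x − 51.780·y = 5293.197293
  71.802·x + 45.156·y = 2459.064321
det = 167.050·45.156 − -51.780·71.802 = 11261.217360
x = (5293.197293·45.156 − -51.780·2459.064321) / 11261.217360 = 32.532004
y = (167.050·2459.064321 − 5293.197293·71.802) / 11261.217360 = 2.728350

x=32.532 y=2.728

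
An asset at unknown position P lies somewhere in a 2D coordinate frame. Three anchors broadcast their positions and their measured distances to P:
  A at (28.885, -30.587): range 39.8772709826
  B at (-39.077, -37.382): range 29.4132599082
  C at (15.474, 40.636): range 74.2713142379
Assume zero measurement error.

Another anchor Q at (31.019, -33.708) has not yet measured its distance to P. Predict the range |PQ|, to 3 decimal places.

42.259

eq1: (x − 28.885)² + (y + 30.587)² = 39.8772709826²
eq2: (x + 39.077)² + (y + 37.382)² = 29.4132599082²
eq3: (x − 15.474)² + (y − 40.636)² = 74.2713142379²
eq1−eq3, eq1−eq2 (x²,y² cancel):
  -26.822·x + 142.446·y = -3805.210000
  -135.924·x − 13.590·y = 1879.574942
det = -26.822·-13.590 − 142.446·-135.924 = 19726.341084
x = (-3805.210000·-13.590 − 142.446·1879.574942) / 19726.341084 = -10.951100
y = (-26.822·1879.574942 − -3805.210000·-135.924) / 19726.341084 = -28.775398
|P − Q| = √((-10.951100 − 31.019)² + (-28.775398 − -33.708)²) = 42.258962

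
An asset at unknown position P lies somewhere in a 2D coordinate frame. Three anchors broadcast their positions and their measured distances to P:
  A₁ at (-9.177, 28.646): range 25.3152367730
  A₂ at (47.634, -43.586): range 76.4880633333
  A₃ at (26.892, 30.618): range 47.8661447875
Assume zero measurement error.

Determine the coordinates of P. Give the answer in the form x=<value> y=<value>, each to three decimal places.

x=-12.594 y=3.562

eq1: (x + 9.177)² + (y − 28.646)² = 25.3152367730²
eq2: (x − 47.634)² + (y + 43.586)² = 76.4880633333²
eq3: (x − 26.892)² + (y − 30.618)² = 47.8661447875²
eq2−eq3, eq2−eq1 (x²,y² cancel):
  -41.484·x + 148.408·y = 1051.160252
  -113.622·x + 144.464·y = 1945.635913
det = -41.484·144.464 − 148.408·-113.622 = 10869.469200
x = (1051.160252·144.464 − 148.408·1945.635913) / 10869.469200 = -12.594278
y = (-41.484·1945.635913 − 1051.160252·-113.622) / 10869.469200 = 3.562471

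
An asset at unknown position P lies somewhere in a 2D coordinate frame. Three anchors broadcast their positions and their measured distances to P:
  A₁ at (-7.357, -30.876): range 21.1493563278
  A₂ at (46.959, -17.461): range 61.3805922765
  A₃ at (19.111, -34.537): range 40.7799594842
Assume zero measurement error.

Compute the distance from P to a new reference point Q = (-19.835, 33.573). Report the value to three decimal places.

eq1: (x + 7.357)² + (y + 30.876)² = 21.1493563278²
eq2: (x − 46.959)² + (y + 17.461)² = 61.3805922765²
eq3: (x − 19.111)² + (y + 34.537)² = 40.7799594842²
eq1−eq3, eq1−eq2 (x²,y² cancel):
  52.936·x − 7.322·y = -665.127957
  108.632·x + 26.830·y = -1817.700458
det = 52.936·26.830 − -7.322·108.632 = 2215.676384
x = (-665.127957·26.830 − -7.322·-1817.700458) / 2215.676384 = -14.060982
y = (52.936·-1817.700458 − -665.127957·108.632) / 2215.676384 = -10.817289
|P − Q| = √((-14.060982 − -19.835)² + (-10.817289 − 33.573)²) = 44.764238

44.764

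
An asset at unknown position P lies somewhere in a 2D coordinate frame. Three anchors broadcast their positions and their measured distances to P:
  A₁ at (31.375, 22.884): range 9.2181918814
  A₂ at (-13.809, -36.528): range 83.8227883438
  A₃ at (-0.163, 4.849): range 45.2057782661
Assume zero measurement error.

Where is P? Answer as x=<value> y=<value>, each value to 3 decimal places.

x=37.627 y=29.658

eq1: (x − 31.375)² + (y − 22.884)² = 9.2181918814²
eq2: (x + 13.809)² + (y + 36.528)² = 83.8227883438²
eq3: (x + 0.163)² + (y − 4.849)² = 45.2057782661²
eq1−eq3, eq1−eq2 (x²,y² cancel):
  -63.076·x − 36.070·y = -3443.116038
  -90.368·x − 118.824·y = -6924.369600
det = -63.076·-118.824 − -36.070·-90.368 = 4235.368864
x = (-3443.116038·-118.824 − -36.070·-6924.369600) / 4235.368864 = 37.626666
y = (-63.076·-6924.369600 − -3443.116038·-90.368) / 4235.368864 = 29.658344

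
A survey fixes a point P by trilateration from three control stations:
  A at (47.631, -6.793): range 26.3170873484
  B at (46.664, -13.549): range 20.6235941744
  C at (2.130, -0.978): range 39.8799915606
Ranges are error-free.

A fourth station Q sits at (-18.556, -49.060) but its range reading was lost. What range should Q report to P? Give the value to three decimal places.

eq1: (x − 47.631)² + (y + 6.793)² = 26.3170873484²
eq2: (x − 46.664)² + (y + 13.549)² = 20.6235941744²
eq3: (x − 2.130)² + (y + 0.978)² = 39.8799915606²
eq3−eq2, eq3−eq1 (x²,y² cancel):
  89.068·x − 25.142·y = 3520.692003
  91.002·x − 11.630·y = 3207.188266
det = 89.068·-11.630 − -25.142·91.002 = 1252.111444
x = (3520.692003·-11.630 − -25.142·3207.188266) / 1252.111444 = 31.698041
y = (89.068·3207.188266 − 3520.692003·91.002) / 1252.111444 = -27.738880
|P − Q| = √((31.698041 − -18.556)² + (-27.738880 − -49.060)²) = 54.589914

54.590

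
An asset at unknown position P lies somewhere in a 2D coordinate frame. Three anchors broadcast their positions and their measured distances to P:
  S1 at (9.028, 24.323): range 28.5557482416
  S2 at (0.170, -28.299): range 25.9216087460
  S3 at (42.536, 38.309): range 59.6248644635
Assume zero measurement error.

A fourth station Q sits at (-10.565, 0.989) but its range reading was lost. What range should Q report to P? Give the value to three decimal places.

eq1: (x − 9.028)² + (y − 24.323)² = 28.5557482416²
eq2: (x − 0.170)² + (y + 28.299)² = 25.9216087460²
eq3: (x − 42.536)² + (y − 38.309)² = 59.6248644635²
eq1−eq2, eq1−eq3 (x²,y² cancel):
  -17.716·x − 105.244·y = 271.250146
  67.016·x + 27.972·y = -135.916041
det = -17.716·27.972 − -105.244·67.016 = 6557.479952
x = (271.250146·27.972 − -105.244·-135.916041) / 6557.479952 = -1.024317
y = (-17.716·-135.916041 − 271.250146·67.016) / 6557.479952 = -2.404919
|P − Q| = √((-1.024317 − -10.565)² + (-2.404919 − 0.989)²) = 10.126368

10.126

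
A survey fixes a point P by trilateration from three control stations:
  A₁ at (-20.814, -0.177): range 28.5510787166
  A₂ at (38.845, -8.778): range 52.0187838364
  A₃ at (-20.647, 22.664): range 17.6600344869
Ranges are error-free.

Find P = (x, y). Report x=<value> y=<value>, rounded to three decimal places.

x=-2.995 y=22.131

eq1: (x + 20.814)² + (y + 0.177)² = 28.5510787166²
eq2: (x − 38.845)² + (y + 8.778)² = 52.0187838364²
eq3: (x + 20.647)² + (y − 22.664)² = 17.6600344869²
eq2−eq1, eq2−eq3 (x²,y² cancel):
  -119.318·x + 17.202·y = 738.056392
  -118.984·x + 62.884·y = 1748.045250
det = -119.318·62.884 − 17.202·-118.984 = -5456.430344
x = (738.056392·62.884 − 17.202·1748.045250) / -5456.430344 = -2.995010
y = (-119.318·1748.045250 − 738.056392·-118.984) / -5456.430344 = 22.131019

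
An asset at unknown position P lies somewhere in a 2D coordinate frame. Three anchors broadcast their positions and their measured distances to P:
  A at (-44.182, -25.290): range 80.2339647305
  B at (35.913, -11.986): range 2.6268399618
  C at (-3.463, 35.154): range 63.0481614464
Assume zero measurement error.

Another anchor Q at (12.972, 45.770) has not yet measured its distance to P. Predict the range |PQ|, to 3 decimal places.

64.327

eq1: (x + 44.182)² + (y + 25.290)² = 80.2339647305²
eq2: (x − 35.913)² + (y + 11.986)² = 2.6268399618²
eq3: (x + 3.463)² + (y − 35.154)² = 63.0481614464²
eq1−eq3, eq1−eq2 (x²,y² cancel):
  81.438·x + 120.888·y = 1118.581296
  160.190·x + 26.608·y = 5272.363349
det = 81.438·26.608 − 120.888·160.190 = -17198.146416
x = (1118.581296·26.608 − 120.888·5272.363349) / -17198.146416 = 35.329520
y = (81.438·5272.363349 − 1118.581296·160.190) / -17198.146416 = -14.547218
|P − Q| = √((35.329520 − 12.972)² + (-14.547218 − 45.770)²) = 64.327486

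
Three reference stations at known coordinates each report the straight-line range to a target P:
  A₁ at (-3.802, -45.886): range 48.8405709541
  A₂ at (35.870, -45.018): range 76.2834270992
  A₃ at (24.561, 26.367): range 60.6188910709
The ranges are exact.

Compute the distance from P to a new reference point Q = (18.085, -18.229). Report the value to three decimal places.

eq1: (x + 3.802)² + (y + 45.886)² = 48.8405709541²
eq2: (x − 35.870)² + (y + 45.018)² = 76.2834270992²
eq3: (x − 24.561)² + (y − 26.367)² = 60.6188910709²
eq3−eq1, eq3−eq2 (x²,y² cancel):
  -56.726·x − 144.506·y = 2110.767374
  22.618·x − 142.770·y = -129.695481
det = -56.726·-142.770 − -144.506·22.618 = 11367.207728
x = (2110.767374·-142.770 − -144.506·-129.695481) / 11367.207728 = -28.159601
y = (-56.726·-129.695481 − 2110.767374·22.618) / 11367.207728 = -3.552696
|P − Q| = √((-28.159601 − 18.085)² + (-3.552696 − -18.229)²) = 48.517595

48.518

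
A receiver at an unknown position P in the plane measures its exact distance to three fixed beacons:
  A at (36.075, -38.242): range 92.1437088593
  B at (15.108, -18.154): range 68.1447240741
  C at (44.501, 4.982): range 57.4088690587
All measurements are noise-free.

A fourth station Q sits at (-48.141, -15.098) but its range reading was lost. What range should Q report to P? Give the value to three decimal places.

86.009

eq1: (x − 36.075)² + (y + 38.242)² = 92.1437088593²
eq2: (x − 15.108)² + (y + 18.154)² = 68.1447240741²
eq3: (x − 44.501)² + (y − 4.982)² = 57.4088690587²
eq1−eq3, eq1−eq2 (x²,y² cancel):
  16.852·x + 86.448·y = 4435.987972
  -41.934·x + 40.176·y = 1640.722854
det = 16.852·40.176 − 86.448·-41.934 = 4302.156384
x = (4435.987972·40.176 − 86.448·1640.722854) / 4302.156384 = 8.456932
y = (16.852·1640.722854 − 4435.987972·-41.934) / 4302.156384 = 49.665368
|P − Q| = √((8.456932 − -48.141)² + (49.665368 − -15.098)²) = 86.009417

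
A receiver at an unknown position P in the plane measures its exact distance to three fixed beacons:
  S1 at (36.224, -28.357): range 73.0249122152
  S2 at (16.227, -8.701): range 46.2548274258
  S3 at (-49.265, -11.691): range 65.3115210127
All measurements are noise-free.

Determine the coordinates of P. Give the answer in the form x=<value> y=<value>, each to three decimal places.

eq1: (x − 36.224)² + (y + 28.357)² = 73.0249122152²
eq2: (x − 16.227)² + (y + 8.701)² = 46.2548274258²
eq3: (x + 49.265)² + (y + 11.691)² = 65.3115210127²
eq2−eq3, eq2−eq1 (x²,y² cancel):
  -130.984·x − 5.980·y = 98.611059
  39.994·x − 39.312·y = -1415.854049
det = -130.984·-39.312 − -5.980·39.994 = 5388.407128
x = (98.611059·-39.312 − -5.980·-1415.854049) / 5388.407128 = -2.290734
y = (-130.984·-1415.854049 − 98.611059·39.994) / 5388.407128 = 33.685349

x=-2.291 y=33.685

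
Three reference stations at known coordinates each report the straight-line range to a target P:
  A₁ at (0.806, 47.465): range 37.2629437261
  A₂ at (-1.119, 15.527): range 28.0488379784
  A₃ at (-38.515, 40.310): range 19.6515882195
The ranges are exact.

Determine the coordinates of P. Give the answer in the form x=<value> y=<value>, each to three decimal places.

eq1: (x − 0.806)² + (y − 47.465)² = 37.2629437261²
eq2: (x + 1.119)² + (y − 15.527)² = 28.0488379784²
eq3: (x + 38.515)² + (y − 40.310)² = 19.6515882195²
eq1−eq3, eq1−eq2 (x²,y² cancel):
  -78.642·x − 14.310·y = 1857.067520
  -3.850·x − 63.876·y = -1409.446308
det = -78.642·-63.876 − -14.310·-3.850 = 4968.242892
x = (1857.067520·-63.876 − -14.310·-1409.446308) / 4968.242892 = -27.935676
y = (-78.642·-1409.446308 − 1857.067520·-3.850) / 4968.242892 = 23.749118

x=-27.936 y=23.749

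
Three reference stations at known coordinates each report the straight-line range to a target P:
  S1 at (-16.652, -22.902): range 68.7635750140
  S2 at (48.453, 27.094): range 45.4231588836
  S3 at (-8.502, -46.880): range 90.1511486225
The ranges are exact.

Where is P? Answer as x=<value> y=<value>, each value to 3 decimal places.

eq1: (x + 16.652)² + (y + 22.902)² = 68.7635750140²
eq2: (x − 48.453)² + (y − 27.094)² = 45.4231588836²
eq3: (x + 8.502)² + (y + 46.880)² = 90.1511486225²
eq1−eq2, eq1−eq3 (x²,y² cancel):
  130.210·x + 99.992·y = 4945.153223
  16.300·x − 47.956·y = -1930.572653
det = 130.210·-47.956 − 99.992·16.300 = -7874.220360
x = (4945.153223·-47.956 − 99.992·-1930.572653) / -7874.220360 = 5.601564
y = (130.210·-1930.572653 − 4945.153223·16.300) / -7874.220360 = 42.161109

x=5.602 y=42.161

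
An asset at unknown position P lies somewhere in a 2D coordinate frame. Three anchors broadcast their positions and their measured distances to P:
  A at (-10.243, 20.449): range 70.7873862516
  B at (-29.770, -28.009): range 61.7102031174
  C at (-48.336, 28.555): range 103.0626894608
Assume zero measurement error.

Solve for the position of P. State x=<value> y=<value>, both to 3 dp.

eq1: (x + 10.243)² + (y − 20.449)² = 70.7873862516²
eq2: (x + 29.770)² + (y + 28.009)² = 61.7102031174²
eq3: (x + 48.336)² + (y − 28.555)² = 103.0626894608²
eq1−eq3, eq1−eq2 (x²,y² cancel):
  -76.186·x + 16.212·y = -2982.387636
  -39.054·x − 96.916·y = 2350.381215
det = -76.186·-96.916 − 16.212·-39.054 = 8016.785824
x = (-2982.387636·-96.916 − 16.212·2350.381215) / 8016.785824 = 31.301410
y = (-76.186·2350.381215 − -2982.387636·-39.054) / 8016.785824 = -36.865187

x=31.301 y=-36.865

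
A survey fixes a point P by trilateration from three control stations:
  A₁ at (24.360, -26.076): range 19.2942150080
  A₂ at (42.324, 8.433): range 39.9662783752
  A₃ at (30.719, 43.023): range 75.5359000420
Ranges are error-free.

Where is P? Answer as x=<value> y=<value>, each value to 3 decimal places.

x=42.867 y=-31.530

eq1: (x − 24.360)² + (y + 26.076)² = 19.2942150080²
eq2: (x − 42.324)² + (y − 8.433)² = 39.9662783752²
eq3: (x − 30.719)² + (y − 43.023)² = 75.5359000420²
eq1−eq2, eq1−eq3 (x²,y² cancel):
  35.928·x + 69.018·y = -635.967585
  12.718·x + 138.198·y = -3812.137348
det = 35.928·138.198 − 69.018·12.718 = 4087.406820
x = (-635.967585·138.198 − 69.018·-3812.137348) / 4087.406820 = 42.867435
y = (35.928·-3812.137348 − -635.967585·12.718) / 4087.406820 = -31.529584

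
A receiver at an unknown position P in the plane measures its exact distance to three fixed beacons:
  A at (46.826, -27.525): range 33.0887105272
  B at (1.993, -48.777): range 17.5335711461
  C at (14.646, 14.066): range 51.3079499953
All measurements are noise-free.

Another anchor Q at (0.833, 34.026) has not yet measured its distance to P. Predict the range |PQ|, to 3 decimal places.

eq1: (x − 46.826)² + (y + 27.525)² = 33.0887105272²
eq2: (x − 1.993)² + (y + 48.777)² = 17.5335711461²
eq3: (x − 14.646)² + (y − 14.066)² = 51.3079499953²
eq1−eq2, eq1−eq3 (x²,y² cancel):
  -89.666·x − 42.504·y = 220.304524
  -64.360·x + 83.182·y = -4075.585197
det = -89.666·83.182 − -42.504·-64.360 = -10194.154652
x = (220.304524·83.182 − -42.504·-4075.585197) / -10194.154652 = 15.195306
y = (-89.666·-4075.585197 − 220.304524·-64.360) / -10194.154652 = -37.239009
|P − Q| = √((15.195306 − 0.833)² + (-37.239009 − 34.026)²) = 72.697850

72.698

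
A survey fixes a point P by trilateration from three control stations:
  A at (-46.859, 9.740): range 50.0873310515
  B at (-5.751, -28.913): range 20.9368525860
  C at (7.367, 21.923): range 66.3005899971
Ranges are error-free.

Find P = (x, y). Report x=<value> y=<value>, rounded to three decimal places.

eq1: (x + 46.859)² + (y − 9.740)² = 50.0873310515²
eq2: (x + 5.751)² + (y + 28.913)² = 20.9368525860²
eq3: (x − 7.367)² + (y − 21.923)² = 66.3005899971²
eq1−eq2, eq1−eq3 (x²,y² cancel):
  82.216·x − 77.306·y = 648.791025
  108.452·x + 24.366·y = -3642.770365
det = 82.216·24.366 − -77.306·108.452 = 10387.265368
x = (648.791025·24.366 − -77.306·-3642.770365) / 10387.265368 = -25.588984
y = (82.216·-3642.770365 − 648.791025·108.452) / 10387.265368 = -35.606743

x=-25.589 y=-35.607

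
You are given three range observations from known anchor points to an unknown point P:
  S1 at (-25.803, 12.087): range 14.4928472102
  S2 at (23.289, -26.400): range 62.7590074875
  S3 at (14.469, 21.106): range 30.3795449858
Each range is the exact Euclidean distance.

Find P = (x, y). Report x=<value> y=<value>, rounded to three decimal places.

x=-15.872 y=22.642

eq1: (x + 25.803)² + (y − 12.087)² = 14.4928472102²
eq2: (x − 23.289)² + (y + 26.400)² = 62.7590074875²
eq3: (x − 14.469)² + (y − 21.106)² = 30.3795449858²
eq3−eq2, eq3−eq1 (x²,y² cancel):
  17.640·x − 95.012·y = -2431.253943
  -80.544·x − 18.038·y = 869.949314
det = 17.640·-18.038 − -95.012·-80.544 = -7970.836848
x = (-2431.253943·-18.038 − -95.012·869.949314) / -7970.836848 = -15.871681
y = (17.640·869.949314 − -2431.253943·-80.544) / -7970.836848 = 22.642166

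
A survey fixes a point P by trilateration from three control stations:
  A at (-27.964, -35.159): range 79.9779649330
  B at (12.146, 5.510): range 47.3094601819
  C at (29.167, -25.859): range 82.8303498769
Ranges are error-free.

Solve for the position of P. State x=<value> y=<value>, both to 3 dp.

x=-15.568 y=43.852

eq1: (x + 27.964)² + (y + 35.159)² = 79.9779649330²
eq2: (x − 12.146)² + (y − 5.510)² = 47.3094601819²
eq3: (x − 29.167)² + (y + 25.859)² = 82.8303498769²
eq2−eq3, eq2−eq1 (x²,y² cancel):
  34.042·x − 62.738·y = -3281.165484
  -80.220·x − 81.338·y = -2318.034691
det = 34.042·-81.338 − -62.738·-80.220 = -7801.750556
x = (-3281.165484·-81.338 − -62.738·-2318.034691) / -7801.750556 = -15.567606
y = (34.042·-2318.034691 − -3281.165484·-80.220) / -7801.750556 = 43.852419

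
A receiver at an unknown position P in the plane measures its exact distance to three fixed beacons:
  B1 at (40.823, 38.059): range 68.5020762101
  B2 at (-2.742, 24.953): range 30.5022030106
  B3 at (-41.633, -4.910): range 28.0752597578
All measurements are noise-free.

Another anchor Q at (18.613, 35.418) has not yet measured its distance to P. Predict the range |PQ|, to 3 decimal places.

50.556

eq1: (x − 40.823)² + (y − 38.059)² = 68.5020762101²
eq2: (x + 2.742)² + (y − 24.953)² = 30.5022030106²
eq3: (x + 41.633)² + (y + 4.910)² = 28.0752597578²
eq2−eq1, eq2−eq3 (x²,y² cancel):
  87.130·x + 26.212·y = -1277.316020
  -77.782·x − 59.726·y = 1269.408194
det = 87.130·-59.726 − 26.212·-77.782 = -3165.104596
x = (-1277.316020·-59.726 − 26.212·1269.408194) / -3165.104596 = -13.590467
y = (87.130·1269.408194 − -1277.316020·-77.782) / -3165.104596 = -3.554809
|P − Q| = √((-13.590467 − 18.613)² + (-3.554809 − 35.418)²) = 50.556336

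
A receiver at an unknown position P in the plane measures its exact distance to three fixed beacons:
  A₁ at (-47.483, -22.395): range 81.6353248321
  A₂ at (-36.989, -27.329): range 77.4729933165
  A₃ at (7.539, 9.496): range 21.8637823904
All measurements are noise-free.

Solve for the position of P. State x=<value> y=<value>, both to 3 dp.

x=15.115 y=30.005

eq1: (x + 47.483)² + (y + 22.395)² = 81.6353248321²
eq2: (x + 36.989)² + (y + 27.329)² = 77.4729933165²
eq3: (x − 7.539)² + (y − 9.496)² = 21.8637823904²
eq3−eq2, eq3−eq1 (x²,y² cancel):
  -89.056·x − 73.650·y = -3555.989888
  -110.044·x − 63.782·y = -3577.140503
det = -89.056·-63.782 − -73.650·-110.044 = -2424.570808
x = (-3555.989888·-63.782 − -73.650·-3577.140503) / -2424.570808 = 15.115356
y = (-89.056·-3577.140503 − -3555.989888·-110.044) / -2424.570808 = 30.005115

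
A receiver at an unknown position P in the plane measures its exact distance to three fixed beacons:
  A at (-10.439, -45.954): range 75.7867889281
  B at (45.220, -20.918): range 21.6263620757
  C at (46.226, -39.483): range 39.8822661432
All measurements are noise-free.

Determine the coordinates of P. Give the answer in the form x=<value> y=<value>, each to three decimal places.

x=49.632 y=0.254

eq1: (x + 10.439)² + (y + 45.954)² = 75.7867889281²
eq2: (x − 45.220)² + (y + 20.918)² = 21.6263620757²
eq3: (x − 46.226)² + (y + 39.483)² = 39.8822661432²
eq3−eq1, eq3−eq2 (x²,y² cancel):
  -113.330·x − 12.942·y = -5628.049751
  -2.012·x + 37.130·y = -90.443625
det = -113.330·37.130 − -12.942·-2.012 = -4233.982204
x = (-5628.049751·37.130 − -12.942·-90.443625) / -4233.982204 = 49.631765
y = (-113.330·-90.443625 − -5628.049751·-2.012) / -4233.982204 = 0.253582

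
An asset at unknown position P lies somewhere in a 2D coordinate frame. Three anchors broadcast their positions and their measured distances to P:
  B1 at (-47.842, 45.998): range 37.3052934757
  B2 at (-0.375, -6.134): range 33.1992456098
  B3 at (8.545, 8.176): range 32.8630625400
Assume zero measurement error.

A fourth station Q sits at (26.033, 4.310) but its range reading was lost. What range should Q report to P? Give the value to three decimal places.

50.714

eq1: (x + 47.842)² + (y − 45.998)² = 37.3052934757²
eq2: (x + 0.375)² + (y + 6.134)² = 33.1992456098²
eq3: (x − 8.545)² + (y − 8.176)² = 32.8630625400²
eq2−eq1, eq2−eq3 (x²,y² cancel):
  -94.934·x + 104.264·y = 4077.411375
  17.840·x + 28.620·y = 124.306450
det = -94.934·28.620 − 104.264·17.840 = -4577.080840
x = (4077.411375·28.620 − 104.264·124.306450) / -4577.080840 = -22.663971
y = (-94.934·124.306450 − 4077.411375·17.840) / -4577.080840 = 18.470709
|P − Q| = √((-22.663971 − 26.033)² + (18.470709 − 4.310)²) = 50.714107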